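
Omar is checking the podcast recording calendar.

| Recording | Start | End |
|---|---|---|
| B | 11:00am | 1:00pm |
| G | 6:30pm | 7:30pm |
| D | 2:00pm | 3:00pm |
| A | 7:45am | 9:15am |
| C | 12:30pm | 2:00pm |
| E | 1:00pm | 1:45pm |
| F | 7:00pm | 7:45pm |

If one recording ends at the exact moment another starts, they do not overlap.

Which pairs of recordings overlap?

Sorted by start: A, B, C, E, D, G, F.
B starts after A ends, so A has no further overlaps.
C starts before B ends → B and C overlap.
E starts exactly when B ends (back-to-back, no overlap), so B has no further overlaps.
E starts before C ends → C and E overlap.
D starts exactly when C ends (back-to-back, no overlap), so C has no further overlaps.
D starts after E ends, so E has no further overlaps.
G starts after D ends, so D has no further overlaps.
F starts before G ends → G and F overlap.

B & C, C & E, F & G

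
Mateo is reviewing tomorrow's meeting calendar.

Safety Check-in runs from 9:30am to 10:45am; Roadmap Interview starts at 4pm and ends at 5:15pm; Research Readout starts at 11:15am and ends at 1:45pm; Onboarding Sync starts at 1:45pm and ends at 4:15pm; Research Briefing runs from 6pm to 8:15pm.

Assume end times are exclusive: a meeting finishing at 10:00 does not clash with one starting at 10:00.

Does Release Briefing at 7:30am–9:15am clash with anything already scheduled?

No — it doesn't clash with anything

Safety Check-in: starts 9:30am at or after Release Briefing ends 9:15am → clear.
Research Readout: starts 11:15am at or after Release Briefing ends 9:15am → clear.
Onboarding Sync: starts 1:45pm at or after Release Briefing ends 9:15am → clear.
Roadmap Interview: starts 4pm at or after Release Briefing ends 9:15am → clear.
Research Briefing: starts 6pm at or after Release Briefing ends 9:15am → clear.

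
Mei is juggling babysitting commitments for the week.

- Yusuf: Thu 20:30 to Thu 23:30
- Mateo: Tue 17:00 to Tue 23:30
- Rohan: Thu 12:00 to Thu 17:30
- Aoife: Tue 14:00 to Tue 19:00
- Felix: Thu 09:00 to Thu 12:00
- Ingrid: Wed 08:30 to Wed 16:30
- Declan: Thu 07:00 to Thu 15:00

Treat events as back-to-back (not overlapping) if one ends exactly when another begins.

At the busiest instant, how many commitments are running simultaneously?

Sort all start/end points and keep a running count:
Tue 14:00 start Aoife → 1
Tue 17:00 start Mateo → 2
Tue 19:00 end Aoife → 1
Tue 23:30 end Mateo → 0
Wed 08:30 start Ingrid → 1
Wed 16:30 end Ingrid → 0
Thu 07:00 start Declan → 1
Thu 09:00 start Felix → 2
Thu 12:00 end Felix → 1
Thu 12:00 start Rohan → 2
Thu 15:00 end Declan → 1
Thu 17:30 end Rohan → 0
Thu 20:30 start Yusuf → 1
Thu 23:30 end Yusuf → 0
Peak is 2, at Tue 17:00 (Aoife, Mateo).

2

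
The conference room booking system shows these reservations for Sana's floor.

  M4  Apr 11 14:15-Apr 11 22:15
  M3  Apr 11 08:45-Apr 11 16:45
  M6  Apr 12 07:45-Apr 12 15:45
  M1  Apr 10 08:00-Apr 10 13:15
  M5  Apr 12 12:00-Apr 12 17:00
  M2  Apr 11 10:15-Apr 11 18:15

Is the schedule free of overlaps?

No

Sorted by start: M1, M3, M2, M4, M6, M5.
M3 starts after M1 ends; M1 is clear from here.
M2 starts before M3 ends → M3 and M2 overlap.
That's a conflict, so the schedule is not conflict-free.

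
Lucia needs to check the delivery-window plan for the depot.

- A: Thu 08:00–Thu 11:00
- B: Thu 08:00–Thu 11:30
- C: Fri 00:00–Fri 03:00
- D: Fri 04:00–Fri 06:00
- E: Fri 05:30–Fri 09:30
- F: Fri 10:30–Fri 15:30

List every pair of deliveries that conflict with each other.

Sorted by start: A, B, C, D, E, F.
B starts before A ends → A and B overlap.
C starts after A ends; A is clear from here.
C starts after B ends; B is clear from here.
D starts after C ends; C is clear from here.
E starts before D ends → D and E overlap.
F starts after D ends.
F starts after E ends.

A & B, D & E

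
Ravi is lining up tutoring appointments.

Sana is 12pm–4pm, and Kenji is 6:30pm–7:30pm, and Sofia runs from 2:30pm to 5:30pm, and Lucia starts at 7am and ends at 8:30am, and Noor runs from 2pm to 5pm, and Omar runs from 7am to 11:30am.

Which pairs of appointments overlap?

Sorted by start: Omar, Lucia, Sana, Noor, Sofia, Kenji.
Lucia starts before Omar ends → Omar and Lucia overlap.
Sana starts after Omar ends — done with Omar.
Sana starts after Lucia ends — done with Lucia.
Noor starts before Sana ends → Sana and Noor overlap.
Sofia starts before Sana ends → Sana and Sofia overlap.
Kenji starts after Sana ends.
Sofia starts before Noor ends → Noor and Sofia overlap.
Kenji starts after Noor ends.
Kenji starts after Sofia ends.

Lucia & Omar, Noor & Sana, Noor & Sofia, Sana & Sofia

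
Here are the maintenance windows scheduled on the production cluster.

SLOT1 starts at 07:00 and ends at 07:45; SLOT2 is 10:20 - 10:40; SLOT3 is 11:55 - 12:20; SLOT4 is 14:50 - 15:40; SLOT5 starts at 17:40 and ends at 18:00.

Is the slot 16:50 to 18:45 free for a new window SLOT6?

SLOT1: ends 07:45 at or before SLOT6 starts 16:50 → clear.
SLOT2: ends 10:40 at or before SLOT6 starts 16:50 → clear.
SLOT3: ends 12:20 at or before SLOT6 starts 16:50 → clear.
SLOT4: ends 15:40 at or before SLOT6 starts 16:50 → clear.
SLOT5: starts 17:40 before SLOT6 ends 18:45, and ends 18:00 after SLOT6 starts 16:50 → overlap.
SLOT6 overlaps SLOT5.

No — it overlaps SLOT5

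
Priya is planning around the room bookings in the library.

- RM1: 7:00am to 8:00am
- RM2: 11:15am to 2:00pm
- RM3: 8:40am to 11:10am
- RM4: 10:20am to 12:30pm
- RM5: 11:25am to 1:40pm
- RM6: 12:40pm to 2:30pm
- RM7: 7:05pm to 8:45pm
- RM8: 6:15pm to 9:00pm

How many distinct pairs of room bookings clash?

7

Sorted by start: RM1, RM3, RM4, RM2, RM5, RM6, RM8, RM7.
RM3 starts after RM1 ends — done with RM1.
RM4 starts before RM3 ends → RM3 and RM4 overlap.
RM2 starts after RM3 ends — done with RM3.
RM2 starts before RM4 ends → RM4 and RM2 overlap.
RM5 starts before RM4 ends → RM4 and RM5 overlap.
RM6 starts after RM4 ends — done with RM4.
RM5 starts before RM2 ends → RM2 and RM5 overlap.
RM6 starts before RM2 ends → RM2 and RM6 overlap.
RM8 starts after RM2 ends — done with RM2.
RM6 starts before RM5 ends → RM5 and RM6 overlap.
RM8 starts after RM5 ends — done with RM5.
RM8 starts after RM6 ends — done with RM6.
RM7 starts before RM8 ends → RM8 and RM7 overlap.
Overlapping pairs: RM2 & RM4, RM2 & RM5, RM2 & RM6, RM3 & RM4, RM4 & RM5, RM5 & RM6, RM7 & RM8 — 7 in total.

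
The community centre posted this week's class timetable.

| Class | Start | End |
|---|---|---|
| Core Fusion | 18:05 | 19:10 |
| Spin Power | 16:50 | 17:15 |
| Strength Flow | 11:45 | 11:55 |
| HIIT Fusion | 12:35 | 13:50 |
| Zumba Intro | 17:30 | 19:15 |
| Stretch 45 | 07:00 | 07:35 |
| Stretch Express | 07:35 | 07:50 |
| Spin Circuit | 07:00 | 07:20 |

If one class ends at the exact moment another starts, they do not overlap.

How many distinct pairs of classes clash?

2

Sorted by start: Spin Circuit, Stretch 45, Stretch Express, Strength Flow, HIIT Fusion, Spin Power, Zumba Intro, Core Fusion.
Stretch 45 starts before Spin Circuit ends → Spin Circuit and Stretch 45 overlap.
Stretch Express starts after Spin Circuit ends, so Spin Circuit has no further overlaps.
Stretch Express starts exactly when Stretch 45 ends (back-to-back, no overlap), so Stretch 45 has no further overlaps.
Strength Flow starts after Stretch Express ends, so Stretch Express has no further overlaps.
HIIT Fusion starts after Strength Flow ends, so Strength Flow has no further overlaps.
Spin Power starts after HIIT Fusion ends, so HIIT Fusion has no further overlaps.
Zumba Intro starts after Spin Power ends, so Spin Power has no further overlaps.
Core Fusion starts before Zumba Intro ends → Zumba Intro and Core Fusion overlap.
Overlapping pairs: Core Fusion & Zumba Intro, Spin Circuit & Stretch 45 — 2 in total.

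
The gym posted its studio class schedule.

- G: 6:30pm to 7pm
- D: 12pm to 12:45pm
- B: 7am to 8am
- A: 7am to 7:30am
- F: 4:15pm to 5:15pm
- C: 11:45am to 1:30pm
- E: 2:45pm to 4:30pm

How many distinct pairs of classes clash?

Sorted by start: A, B, C, D, E, F, G.
B starts before A ends → A and B overlap.
C starts after A ends — done with A.
C starts after B ends — done with B.
D starts before C ends → C and D overlap.
E starts after C ends — done with C.
E starts after D ends — done with D.
F starts before E ends → E and F overlap.
G starts after E ends.
G starts after F ends.
Overlapping pairs: A & B, C & D, E & F — 3 in total.

3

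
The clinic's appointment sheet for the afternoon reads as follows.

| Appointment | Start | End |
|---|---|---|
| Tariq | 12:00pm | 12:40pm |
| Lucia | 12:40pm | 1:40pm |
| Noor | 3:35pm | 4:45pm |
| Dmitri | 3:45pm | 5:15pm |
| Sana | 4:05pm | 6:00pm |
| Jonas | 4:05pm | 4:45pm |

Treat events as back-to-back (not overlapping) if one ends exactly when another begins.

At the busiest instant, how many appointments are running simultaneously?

Sort all start/end points and keep a running count:
12:00pm start Tariq → 1
12:40pm end Tariq → 0
12:40pm start Lucia → 1
1:40pm end Lucia → 0
3:35pm start Noor → 1
3:45pm start Dmitri → 2
4:05pm start Jonas → 3
4:05pm start Sana → 4
4:45pm end Jonas → 3
4:45pm end Noor → 2
5:15pm end Dmitri → 1
6:00pm end Sana → 0
Peak is 4, at 4:05pm (Dmitri, Jonas, Noor, Sana).

4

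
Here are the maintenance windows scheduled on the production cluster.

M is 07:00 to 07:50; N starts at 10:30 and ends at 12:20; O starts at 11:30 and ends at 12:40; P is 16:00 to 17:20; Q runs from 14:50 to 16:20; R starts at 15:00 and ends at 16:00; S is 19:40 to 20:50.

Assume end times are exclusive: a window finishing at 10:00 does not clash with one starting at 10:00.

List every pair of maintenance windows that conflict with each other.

N & O, P & Q, Q & R

Sorted by start: M, N, O, Q, R, P, S.
N starts after M ends, so nothing later overlaps M either.
O starts before N ends → N and O overlap.
Q starts after N ends, so nothing later overlaps N either.
Q starts after O ends, so nothing later overlaps O either.
R starts before Q ends → Q and R overlap.
P starts before Q ends → Q and P overlap.
S starts after Q ends.
P starts exactly when R ends (back-to-back, no overlap), so nothing later overlaps R either.
S starts after P ends.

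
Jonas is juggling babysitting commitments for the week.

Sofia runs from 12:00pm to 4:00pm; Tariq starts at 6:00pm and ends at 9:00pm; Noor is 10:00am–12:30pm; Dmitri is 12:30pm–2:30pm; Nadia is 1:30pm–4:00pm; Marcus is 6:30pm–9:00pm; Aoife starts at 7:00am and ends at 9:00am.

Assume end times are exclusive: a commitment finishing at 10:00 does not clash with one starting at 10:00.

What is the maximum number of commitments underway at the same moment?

3

Sweep the timeline, counting +1 at each start and −1 at each end (ends before starts at a tie):
7:00am start Aoife → 1
9:00am end Aoife → 0
10:00am start Noor → 1
12:00pm start Sofia → 2
12:30pm end Noor → 1
12:30pm start Dmitri → 2
1:30pm start Nadia → 3
2:30pm end Dmitri → 2
4:00pm end Nadia → 1
4:00pm end Sofia → 0
6:00pm start Tariq → 1
6:30pm start Marcus → 2
9:00pm end Marcus → 1
9:00pm end Tariq → 0
Peak is 3, at 1:30pm (Dmitri, Nadia, Sofia).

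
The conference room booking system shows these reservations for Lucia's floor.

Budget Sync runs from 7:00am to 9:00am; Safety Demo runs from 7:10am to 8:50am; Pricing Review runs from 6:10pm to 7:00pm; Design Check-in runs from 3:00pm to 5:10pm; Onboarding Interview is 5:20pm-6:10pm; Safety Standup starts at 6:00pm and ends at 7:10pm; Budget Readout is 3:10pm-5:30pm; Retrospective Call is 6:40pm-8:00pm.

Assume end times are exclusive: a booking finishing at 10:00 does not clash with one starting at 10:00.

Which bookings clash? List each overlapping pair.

Budget Readout & Design Check-in, Budget Readout & Onboarding Interview, Budget Sync & Safety Demo, Onboarding Interview & Safety Standup, Pricing Review & Retrospective Call, Pricing Review & Safety Standup, Retrospective Call & Safety Standup

Sorted by start: Budget Sync, Safety Demo, Design Check-in, Budget Readout, Onboarding Interview, Safety Standup, Pricing Review, Retrospective Call.
Safety Demo starts before Budget Sync ends → Budget Sync and Safety Demo overlap.
Design Check-in starts after Budget Sync ends; Budget Sync is clear from here.
Design Check-in starts after Safety Demo ends; Safety Demo is clear from here.
Budget Readout starts before Design Check-in ends → Design Check-in and Budget Readout overlap.
Onboarding Interview starts after Design Check-in ends; Design Check-in is clear from here.
Onboarding Interview starts before Budget Readout ends → Budget Readout and Onboarding Interview overlap.
Safety Standup starts after Budget Readout ends; Budget Readout is clear from here.
Safety Standup starts before Onboarding Interview ends → Onboarding Interview and Safety Standup overlap.
Pricing Review starts exactly when Onboarding Interview ends (back-to-back, no overlap); Onboarding Interview is clear from here.
Pricing Review starts before Safety Standup ends → Safety Standup and Pricing Review overlap.
Retrospective Call starts before Safety Standup ends → Safety Standup and Retrospective Call overlap.
Retrospective Call starts before Pricing Review ends → Pricing Review and Retrospective Call overlap.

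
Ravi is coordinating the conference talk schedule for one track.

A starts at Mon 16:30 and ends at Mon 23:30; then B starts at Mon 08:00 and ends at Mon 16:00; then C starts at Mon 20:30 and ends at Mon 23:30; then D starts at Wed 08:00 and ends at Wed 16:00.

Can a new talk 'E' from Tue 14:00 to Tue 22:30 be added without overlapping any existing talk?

B: ends Mon 16:00 at or before E starts Tue 14:00 → clear.
A: ends Mon 23:30 at or before E starts Tue 14:00 → clear.
C: ends Mon 23:30 at or before E starts Tue 14:00 → clear.
D: starts Wed 08:00 at or after E ends Tue 22:30 → clear.

Yes — the slot is free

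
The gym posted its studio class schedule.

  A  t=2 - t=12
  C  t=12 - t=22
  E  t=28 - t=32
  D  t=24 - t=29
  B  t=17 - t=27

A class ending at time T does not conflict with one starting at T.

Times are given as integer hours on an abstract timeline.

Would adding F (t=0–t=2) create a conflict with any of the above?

No — it doesn't clash with anything

A: starts t=2 at or after F ends t=2 → clear.
C: starts t=12 at or after F ends t=2 → clear.
B: starts t=17 at or after F ends t=2 → clear.
D: starts t=24 at or after F ends t=2 → clear.
E: starts t=28 at or after F ends t=2 → clear.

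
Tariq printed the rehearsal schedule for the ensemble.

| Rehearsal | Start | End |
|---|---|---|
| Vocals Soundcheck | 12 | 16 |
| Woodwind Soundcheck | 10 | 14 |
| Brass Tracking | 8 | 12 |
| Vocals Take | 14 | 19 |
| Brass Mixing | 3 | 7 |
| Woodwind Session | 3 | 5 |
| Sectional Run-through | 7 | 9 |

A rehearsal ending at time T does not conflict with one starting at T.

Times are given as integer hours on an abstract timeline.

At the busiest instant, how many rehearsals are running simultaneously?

2

Sort all start/end points and keep a running count:
3 start Brass Mixing → 1
3 start Woodwind Session → 2
5 end Woodwind Session → 1
7 end Brass Mixing → 0
7 start Sectional Run-through → 1
8 start Brass Tracking → 2
9 end Sectional Run-through → 1
10 start Woodwind Soundcheck → 2
12 end Brass Tracking → 1
12 start Vocals Soundcheck → 2
14 end Woodwind Soundcheck → 1
14 start Vocals Take → 2
16 end Vocals Soundcheck → 1
19 end Vocals Take → 0
Peak is 2, at 3 (Brass Mixing, Woodwind Session).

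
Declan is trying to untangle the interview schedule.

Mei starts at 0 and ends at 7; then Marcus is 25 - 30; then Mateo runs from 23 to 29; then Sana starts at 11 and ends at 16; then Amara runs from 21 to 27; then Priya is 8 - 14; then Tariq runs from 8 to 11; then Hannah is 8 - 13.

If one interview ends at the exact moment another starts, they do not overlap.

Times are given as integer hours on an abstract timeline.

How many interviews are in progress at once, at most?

3

Sort all start/end points and keep a running count:
0 start Mei → 1
7 end Mei → 0
8 start Hannah → 1
8 start Priya → 2
8 start Tariq → 3
11 end Tariq → 2
11 start Sana → 3
13 end Hannah → 2
14 end Priya → 1
16 end Sana → 0
21 start Amara → 1
23 start Mateo → 2
25 start Marcus → 3
27 end Amara → 2
29 end Mateo → 1
30 end Marcus → 0
Peak is 3, at 8 (Hannah, Priya, Tariq).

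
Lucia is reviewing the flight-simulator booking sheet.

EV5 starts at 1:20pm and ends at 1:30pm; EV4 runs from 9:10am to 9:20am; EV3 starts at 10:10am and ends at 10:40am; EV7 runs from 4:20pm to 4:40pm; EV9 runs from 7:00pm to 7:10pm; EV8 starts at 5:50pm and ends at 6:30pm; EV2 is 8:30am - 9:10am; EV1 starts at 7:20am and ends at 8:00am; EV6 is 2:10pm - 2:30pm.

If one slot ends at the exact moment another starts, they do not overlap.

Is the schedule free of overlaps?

Yes

Sorted by start: EV1, EV2, EV4, EV3, EV5, EV6, EV7, EV8, EV9.
EV2 starts after EV1 ends; EV1 is clear from here.
EV4 starts exactly when EV2 ends (back-to-back, no overlap); EV2 is clear from here.
EV3 starts after EV4 ends; EV4 is clear from here.
EV5 starts after EV3 ends; EV3 is clear from here.
EV6 starts after EV5 ends; EV5 is clear from here.
EV7 starts after EV6 ends; EV6 is clear from here.
EV8 starts after EV7 ends; EV7 is clear from here.
EV9 starts after EV8 ends.
Every pair is clear; the schedule has no overlaps.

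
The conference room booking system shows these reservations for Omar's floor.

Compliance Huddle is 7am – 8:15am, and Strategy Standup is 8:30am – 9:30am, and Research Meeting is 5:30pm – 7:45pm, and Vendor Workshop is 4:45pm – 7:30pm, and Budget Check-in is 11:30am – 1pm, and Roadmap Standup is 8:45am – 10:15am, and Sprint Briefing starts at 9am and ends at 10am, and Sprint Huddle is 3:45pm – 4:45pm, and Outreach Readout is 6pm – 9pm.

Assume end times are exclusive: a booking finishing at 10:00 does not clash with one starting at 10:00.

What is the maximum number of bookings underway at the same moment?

Sweep the timeline, counting +1 at each start and −1 at each end (ends before starts at a tie):
7am start Compliance Huddle → 1
8:15am end Compliance Huddle → 0
8:30am start Strategy Standup → 1
8:45am start Roadmap Standup → 2
9am start Sprint Briefing → 3
9:30am end Strategy Standup → 2
10am end Sprint Briefing → 1
10:15am end Roadmap Standup → 0
11:30am start Budget Check-in → 1
1pm end Budget Check-in → 0
3:45pm start Sprint Huddle → 1
4:45pm end Sprint Huddle → 0
4:45pm start Vendor Workshop → 1
5:30pm start Research Meeting → 2
6pm start Outreach Readout → 3
7:30pm end Vendor Workshop → 2
7:45pm end Research Meeting → 1
9pm end Outreach Readout → 0
Peak is 3, at 9am (Roadmap Standup, Sprint Briefing, Strategy Standup).

3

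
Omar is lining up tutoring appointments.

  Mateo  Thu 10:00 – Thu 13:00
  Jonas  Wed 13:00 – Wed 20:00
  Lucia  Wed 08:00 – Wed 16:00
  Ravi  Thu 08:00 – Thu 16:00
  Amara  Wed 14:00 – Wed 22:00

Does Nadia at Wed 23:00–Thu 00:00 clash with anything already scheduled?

No — it doesn't clash with anything

Lucia: ends Wed 16:00 at or before Nadia starts Wed 23:00 → clear.
Jonas: ends Wed 20:00 at or before Nadia starts Wed 23:00 → clear.
Amara: ends Wed 22:00 at or before Nadia starts Wed 23:00 → clear.
Ravi: starts Thu 08:00 at or after Nadia ends Thu 00:00 → clear.
Mateo: starts Thu 10:00 at or after Nadia ends Thu 00:00 → clear.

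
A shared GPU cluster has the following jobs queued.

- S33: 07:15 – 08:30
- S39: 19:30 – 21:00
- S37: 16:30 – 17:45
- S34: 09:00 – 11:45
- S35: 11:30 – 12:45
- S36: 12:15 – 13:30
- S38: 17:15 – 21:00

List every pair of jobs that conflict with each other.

Sorted by start: S33, S34, S35, S36, S37, S38, S39.
S34 starts after S33 ends — done with S33.
S35 starts before S34 ends → S34 and S35 overlap.
S36 starts after S34 ends — done with S34.
S36 starts before S35 ends → S35 and S36 overlap.
S37 starts after S35 ends — done with S35.
S37 starts after S36 ends — done with S36.
S38 starts before S37 ends → S37 and S38 overlap.
S39 starts after S37 ends.
S39 starts before S38 ends → S38 and S39 overlap.

S34 & S35, S35 & S36, S37 & S38, S38 & S39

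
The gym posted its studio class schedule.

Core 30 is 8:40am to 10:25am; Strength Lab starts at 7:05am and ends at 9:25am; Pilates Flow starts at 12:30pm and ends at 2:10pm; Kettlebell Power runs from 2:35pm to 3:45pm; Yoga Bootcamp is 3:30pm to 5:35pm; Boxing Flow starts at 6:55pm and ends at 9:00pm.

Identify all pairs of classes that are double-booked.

Core 30 & Strength Lab, Kettlebell Power & Yoga Bootcamp

Check each pair: they overlap iff neither finishes before the other starts.
Sorted by start: Strength Lab, Core 30, Pilates Flow, Kettlebell Power, Yoga Bootcamp, Boxing Flow.
Core 30 starts before Strength Lab ends → Strength Lab and Core 30 overlap.
Pilates Flow starts after Strength Lab ends, so Strength Lab has no further overlaps.
Pilates Flow starts after Core 30 ends, so Core 30 has no further overlaps.
Kettlebell Power starts after Pilates Flow ends, so Pilates Flow has no further overlaps.
Yoga Bootcamp starts before Kettlebell Power ends → Kettlebell Power and Yoga Bootcamp overlap.
Boxing Flow starts after Kettlebell Power ends.
Boxing Flow starts after Yoga Bootcamp ends.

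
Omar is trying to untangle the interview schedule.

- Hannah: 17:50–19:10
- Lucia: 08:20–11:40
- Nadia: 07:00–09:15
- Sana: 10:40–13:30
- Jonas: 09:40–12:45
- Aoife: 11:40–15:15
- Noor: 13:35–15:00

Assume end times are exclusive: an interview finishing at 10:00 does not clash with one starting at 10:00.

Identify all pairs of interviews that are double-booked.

Aoife & Jonas, Aoife & Noor, Aoife & Sana, Jonas & Lucia, Jonas & Sana, Lucia & Nadia, Lucia & Sana

Check each pair: they overlap iff neither finishes before the other starts.
Sorted by start: Nadia, Lucia, Jonas, Sana, Aoife, Noor, Hannah.
Lucia starts before Nadia ends → Nadia and Lucia overlap.
Jonas starts after Nadia ends, so nothing later overlaps Nadia either.
Jonas starts before Lucia ends → Lucia and Jonas overlap.
Sana starts before Lucia ends → Lucia and Sana overlap.
Aoife starts exactly when Lucia ends (back-to-back, no overlap), so nothing later overlaps Lucia either.
Sana starts before Jonas ends → Jonas and Sana overlap.
Aoife starts before Jonas ends → Jonas and Aoife overlap.
Noor starts after Jonas ends, so nothing later overlaps Jonas either.
Aoife starts before Sana ends → Sana and Aoife overlap.
Noor starts after Sana ends, so nothing later overlaps Sana either.
Noor starts before Aoife ends → Aoife and Noor overlap.
Hannah starts after Aoife ends.
Hannah starts after Noor ends.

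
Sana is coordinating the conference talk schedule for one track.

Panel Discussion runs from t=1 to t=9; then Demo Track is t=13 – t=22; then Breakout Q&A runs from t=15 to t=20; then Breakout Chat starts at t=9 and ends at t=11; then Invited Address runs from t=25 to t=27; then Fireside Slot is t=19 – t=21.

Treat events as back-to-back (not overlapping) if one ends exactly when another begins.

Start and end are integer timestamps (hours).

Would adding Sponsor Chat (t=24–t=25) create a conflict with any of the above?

No — it doesn't clash with anything

Panel Discussion: ends t=9 at or before Sponsor Chat starts t=24 → clear.
Breakout Chat: ends t=11 at or before Sponsor Chat starts t=24 → clear.
Demo Track: ends t=22 at or before Sponsor Chat starts t=24 → clear.
Breakout Q&A: ends t=20 at or before Sponsor Chat starts t=24 → clear.
Fireside Slot: ends t=21 at or before Sponsor Chat starts t=24 → clear.
Invited Address: starts t=25 at or after Sponsor Chat ends t=25 → clear.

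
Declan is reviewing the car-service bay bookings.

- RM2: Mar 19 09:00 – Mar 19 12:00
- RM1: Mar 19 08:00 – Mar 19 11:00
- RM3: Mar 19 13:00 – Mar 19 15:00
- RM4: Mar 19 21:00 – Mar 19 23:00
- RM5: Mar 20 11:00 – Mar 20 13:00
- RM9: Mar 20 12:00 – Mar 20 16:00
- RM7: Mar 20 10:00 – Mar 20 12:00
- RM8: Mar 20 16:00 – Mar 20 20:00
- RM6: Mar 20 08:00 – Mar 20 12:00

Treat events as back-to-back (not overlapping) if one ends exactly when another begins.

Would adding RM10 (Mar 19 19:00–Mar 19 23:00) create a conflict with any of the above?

Yes — it overlaps RM4

RM1: ends Mar 19 11:00 at or before RM10 starts Mar 19 19:00 → clear.
RM2: ends Mar 19 12:00 at or before RM10 starts Mar 19 19:00 → clear.
RM3: ends Mar 19 15:00 at or before RM10 starts Mar 19 19:00 → clear.
RM4: starts Mar 19 21:00 before RM10 ends Mar 19 23:00, and ends Mar 19 23:00 after RM10 starts Mar 19 19:00 → overlap.
RM6: starts Mar 20 08:00 at or after RM10 ends Mar 19 23:00 → clear.
RM7: starts Mar 20 10:00 at or after RM10 ends Mar 19 23:00 → clear.
RM5: starts Mar 20 11:00 at or after RM10 ends Mar 19 23:00 → clear.
RM9: starts Mar 20 12:00 at or after RM10 ends Mar 19 23:00 → clear.
RM8: starts Mar 20 16:00 at or after RM10 ends Mar 19 23:00 → clear.
RM10 overlaps RM4.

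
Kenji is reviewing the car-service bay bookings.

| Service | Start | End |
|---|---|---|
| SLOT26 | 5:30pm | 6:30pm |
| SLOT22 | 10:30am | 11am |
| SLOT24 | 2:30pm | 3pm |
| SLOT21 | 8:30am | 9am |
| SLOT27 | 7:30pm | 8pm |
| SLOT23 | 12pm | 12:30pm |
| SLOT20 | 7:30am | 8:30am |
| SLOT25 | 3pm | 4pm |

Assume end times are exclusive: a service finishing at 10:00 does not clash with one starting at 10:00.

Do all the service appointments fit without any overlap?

Yes

Sorted by start: SLOT20, SLOT21, SLOT22, SLOT23, SLOT24, SLOT25, SLOT26, SLOT27.
SLOT21 starts exactly when SLOT20 ends (back-to-back, no overlap); SLOT20 is clear from here.
SLOT22 starts after SLOT21 ends; SLOT21 is clear from here.
SLOT23 starts after SLOT22 ends; SLOT22 is clear from here.
SLOT24 starts after SLOT23 ends; SLOT23 is clear from here.
SLOT25 starts exactly when SLOT24 ends (back-to-back, no overlap); SLOT24 is clear from here.
SLOT26 starts after SLOT25 ends; SLOT25 is clear from here.
SLOT27 starts after SLOT26 ends.
Every pair is clear; the schedule has no overlaps.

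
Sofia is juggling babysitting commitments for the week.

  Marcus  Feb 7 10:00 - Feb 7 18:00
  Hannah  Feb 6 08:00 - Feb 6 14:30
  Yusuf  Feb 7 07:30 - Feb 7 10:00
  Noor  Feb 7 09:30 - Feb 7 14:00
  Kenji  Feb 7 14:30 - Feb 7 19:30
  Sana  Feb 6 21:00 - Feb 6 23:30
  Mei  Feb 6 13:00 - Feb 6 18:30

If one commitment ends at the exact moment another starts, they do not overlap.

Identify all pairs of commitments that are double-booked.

Two intervals overlap when each starts before the other ends.
Sorted by start: Hannah, Mei, Sana, Yusuf, Noor, Marcus, Kenji.
Mei starts before Hannah ends → Hannah and Mei overlap.
Sana starts after Hannah ends, so Hannah has no further overlaps.
Sana starts after Mei ends, so Mei has no further overlaps.
Yusuf starts after Sana ends, so Sana has no further overlaps.
Noor starts before Yusuf ends → Yusuf and Noor overlap.
Marcus starts exactly when Yusuf ends (back-to-back, no overlap), so Yusuf has no further overlaps.
Marcus starts before Noor ends → Noor and Marcus overlap.
Kenji starts after Noor ends.
Kenji starts before Marcus ends → Marcus and Kenji overlap.

Hannah & Mei, Kenji & Marcus, Marcus & Noor, Noor & Yusuf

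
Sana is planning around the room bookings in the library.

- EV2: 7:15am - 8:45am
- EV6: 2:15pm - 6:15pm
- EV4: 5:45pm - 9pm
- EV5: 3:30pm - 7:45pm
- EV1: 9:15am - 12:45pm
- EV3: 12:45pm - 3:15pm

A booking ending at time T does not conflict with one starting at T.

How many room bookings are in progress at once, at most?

3

Sort all start/end points and keep a running count:
7:15am start EV2 → 1
8:45am end EV2 → 0
9:15am start EV1 → 1
12:45pm end EV1 → 0
12:45pm start EV3 → 1
2:15pm start EV6 → 2
3:15pm end EV3 → 1
3:30pm start EV5 → 2
5:45pm start EV4 → 3
6:15pm end EV6 → 2
7:45pm end EV5 → 1
9pm end EV4 → 0
Peak is 3, at 5:45pm (EV4, EV5, EV6).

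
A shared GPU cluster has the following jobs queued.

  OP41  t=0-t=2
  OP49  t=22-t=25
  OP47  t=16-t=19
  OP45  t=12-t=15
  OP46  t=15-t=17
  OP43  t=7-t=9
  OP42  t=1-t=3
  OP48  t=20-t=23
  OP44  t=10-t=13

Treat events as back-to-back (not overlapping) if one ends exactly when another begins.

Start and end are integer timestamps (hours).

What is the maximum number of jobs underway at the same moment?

Sort all start/end points and keep a running count:
t=0 start OP41 → 1
t=1 start OP42 → 2
t=2 end OP41 → 1
t=3 end OP42 → 0
t=7 start OP43 → 1
t=9 end OP43 → 0
t=10 start OP44 → 1
t=12 start OP45 → 2
t=13 end OP44 → 1
t=15 end OP45 → 0
t=15 start OP46 → 1
t=16 start OP47 → 2
t=17 end OP46 → 1
t=19 end OP47 → 0
t=20 start OP48 → 1
t=22 start OP49 → 2
t=23 end OP48 → 1
t=25 end OP49 → 0
Peak is 2, at t=1 (OP41, OP42).

2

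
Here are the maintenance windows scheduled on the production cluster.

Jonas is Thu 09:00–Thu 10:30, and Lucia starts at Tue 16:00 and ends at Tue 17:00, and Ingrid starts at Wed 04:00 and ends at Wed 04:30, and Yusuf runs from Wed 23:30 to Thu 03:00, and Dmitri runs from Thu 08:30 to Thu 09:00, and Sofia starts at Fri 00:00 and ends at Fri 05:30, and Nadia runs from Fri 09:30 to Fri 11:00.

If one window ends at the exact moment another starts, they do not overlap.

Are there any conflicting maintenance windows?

Sorted by start: Lucia, Ingrid, Yusuf, Dmitri, Jonas, Sofia, Nadia.
Ingrid starts after Lucia ends, so nothing later overlaps Lucia either.
Yusuf starts after Ingrid ends, so nothing later overlaps Ingrid either.
Dmitri starts after Yusuf ends, so nothing later overlaps Yusuf either.
Jonas starts exactly when Dmitri ends (back-to-back, no overlap), so nothing later overlaps Dmitri either.
Sofia starts after Jonas ends, so nothing later overlaps Jonas either.
Nadia starts after Sofia ends.
Every pair is clear; the schedule has no overlaps.

No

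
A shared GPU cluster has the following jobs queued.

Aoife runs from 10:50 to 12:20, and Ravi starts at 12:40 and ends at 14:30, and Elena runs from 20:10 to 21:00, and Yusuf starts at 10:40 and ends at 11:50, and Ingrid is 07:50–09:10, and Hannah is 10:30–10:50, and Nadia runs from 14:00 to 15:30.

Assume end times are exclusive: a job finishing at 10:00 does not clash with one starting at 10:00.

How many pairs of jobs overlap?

Check each pair: they overlap iff neither finishes before the other starts.
Sorted by start: Ingrid, Hannah, Yusuf, Aoife, Ravi, Nadia, Elena.
Hannah starts after Ingrid ends, so Ingrid has no further overlaps.
Yusuf starts before Hannah ends → Hannah and Yusuf overlap.
Aoife starts exactly when Hannah ends (back-to-back, no overlap), so Hannah has no further overlaps.
Aoife starts before Yusuf ends → Yusuf and Aoife overlap.
Ravi starts after Yusuf ends, so Yusuf has no further overlaps.
Ravi starts after Aoife ends, so Aoife has no further overlaps.
Nadia starts before Ravi ends → Ravi and Nadia overlap.
Elena starts after Ravi ends.
Elena starts after Nadia ends.
Overlapping pairs: Aoife & Yusuf, Hannah & Yusuf, Nadia & Ravi — 3 in total.

3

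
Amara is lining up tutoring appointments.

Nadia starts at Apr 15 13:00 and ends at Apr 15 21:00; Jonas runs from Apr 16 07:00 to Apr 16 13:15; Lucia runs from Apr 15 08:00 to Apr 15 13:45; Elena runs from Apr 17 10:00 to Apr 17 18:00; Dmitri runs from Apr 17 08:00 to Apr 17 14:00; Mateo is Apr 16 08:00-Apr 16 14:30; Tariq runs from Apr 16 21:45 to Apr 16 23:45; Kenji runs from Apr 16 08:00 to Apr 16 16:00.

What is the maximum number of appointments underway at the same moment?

3

Sweep the timeline, counting +1 at each start and −1 at each end (ends before starts at a tie):
Apr 15 08:00 start Lucia → 1
Apr 15 13:00 start Nadia → 2
Apr 15 13:45 end Lucia → 1
Apr 15 21:00 end Nadia → 0
Apr 16 07:00 start Jonas → 1
Apr 16 08:00 start Kenji → 2
Apr 16 08:00 start Mateo → 3
Apr 16 13:15 end Jonas → 2
Apr 16 14:30 end Mateo → 1
Apr 16 16:00 end Kenji → 0
Apr 16 21:45 start Tariq → 1
Apr 16 23:45 end Tariq → 0
Apr 17 08:00 start Dmitri → 1
Apr 17 10:00 start Elena → 2
Apr 17 14:00 end Dmitri → 1
Apr 17 18:00 end Elena → 0
Peak is 3, at Apr 16 08:00 (Jonas, Kenji, Mateo).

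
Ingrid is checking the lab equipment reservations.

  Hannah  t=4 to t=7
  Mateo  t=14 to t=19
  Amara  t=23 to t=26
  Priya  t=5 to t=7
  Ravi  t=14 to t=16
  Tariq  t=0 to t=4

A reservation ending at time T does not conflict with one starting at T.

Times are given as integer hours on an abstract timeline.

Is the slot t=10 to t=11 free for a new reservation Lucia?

Tariq: ends t=4 at or before Lucia starts t=10 → clear.
Hannah: ends t=7 at or before Lucia starts t=10 → clear.
Priya: ends t=7 at or before Lucia starts t=10 → clear.
Ravi: starts t=14 at or after Lucia ends t=11 → clear.
Mateo: starts t=14 at or after Lucia ends t=11 → clear.
Amara: starts t=23 at or after Lucia ends t=11 → clear.

Yes — the slot is free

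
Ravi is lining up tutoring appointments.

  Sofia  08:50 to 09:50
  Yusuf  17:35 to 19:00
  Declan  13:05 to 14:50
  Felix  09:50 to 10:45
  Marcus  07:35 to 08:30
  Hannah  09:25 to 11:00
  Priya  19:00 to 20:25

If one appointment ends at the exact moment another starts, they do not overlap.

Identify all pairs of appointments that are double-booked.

Sorted by start: Marcus, Sofia, Hannah, Felix, Declan, Yusuf, Priya.
Sofia starts after Marcus ends — done with Marcus.
Hannah starts before Sofia ends → Sofia and Hannah overlap.
Felix starts exactly when Sofia ends (back-to-back, no overlap) — done with Sofia.
Felix starts before Hannah ends → Hannah and Felix overlap.
Declan starts after Hannah ends — done with Hannah.
Declan starts after Felix ends — done with Felix.
Yusuf starts after Declan ends — done with Declan.
Priya starts exactly when Yusuf ends (back-to-back, no overlap).

Felix & Hannah, Hannah & Sofia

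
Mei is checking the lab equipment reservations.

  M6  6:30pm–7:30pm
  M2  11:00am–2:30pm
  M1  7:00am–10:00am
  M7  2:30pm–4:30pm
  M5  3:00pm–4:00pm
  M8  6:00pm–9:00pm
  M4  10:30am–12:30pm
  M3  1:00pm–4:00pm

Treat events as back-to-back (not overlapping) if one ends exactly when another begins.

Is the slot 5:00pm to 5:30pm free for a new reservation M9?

Yes — the slot is free

M1: ends 10:00am at or before M9 starts 5:00pm → clear.
M4: ends 12:30pm at or before M9 starts 5:00pm → clear.
M2: ends 2:30pm at or before M9 starts 5:00pm → clear.
M3: ends 4:00pm at or before M9 starts 5:00pm → clear.
M7: ends 4:30pm at or before M9 starts 5:00pm → clear.
M5: ends 4:00pm at or before M9 starts 5:00pm → clear.
M8: starts 6:00pm at or after M9 ends 5:30pm → clear.
M6: starts 6:30pm at or after M9 ends 5:30pm → clear.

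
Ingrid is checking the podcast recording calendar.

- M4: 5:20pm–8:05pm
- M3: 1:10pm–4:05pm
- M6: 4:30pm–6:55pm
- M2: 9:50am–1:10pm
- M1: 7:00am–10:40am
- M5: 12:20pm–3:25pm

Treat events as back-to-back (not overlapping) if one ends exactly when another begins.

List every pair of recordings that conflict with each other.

M1 & M2, M2 & M5, M3 & M5, M4 & M6

Sorted by start: M1, M2, M5, M3, M6, M4.
M2 starts before M1 ends → M1 and M2 overlap.
M5 starts after M1 ends; M1 is clear from here.
M5 starts before M2 ends → M2 and M5 overlap.
M3 starts exactly when M2 ends (back-to-back, no overlap); M2 is clear from here.
M3 starts before M5 ends → M5 and M3 overlap.
M6 starts after M5 ends; M5 is clear from here.
M6 starts after M3 ends; M3 is clear from here.
M4 starts before M6 ends → M6 and M4 overlap.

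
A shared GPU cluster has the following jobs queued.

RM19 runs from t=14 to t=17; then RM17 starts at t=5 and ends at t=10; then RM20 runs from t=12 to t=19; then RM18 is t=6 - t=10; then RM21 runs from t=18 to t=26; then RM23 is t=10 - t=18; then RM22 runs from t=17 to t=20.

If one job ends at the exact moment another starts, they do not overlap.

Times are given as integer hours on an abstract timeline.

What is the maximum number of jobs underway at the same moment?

Sweep the timeline, counting +1 at each start and −1 at each end (ends before starts at a tie):
t=5 start RM17 → 1
t=6 start RM18 → 2
t=10 end RM17 → 1
t=10 end RM18 → 0
t=10 start RM23 → 1
t=12 start RM20 → 2
t=14 start RM19 → 3
t=17 end RM19 → 2
t=17 start RM22 → 3
t=18 end RM23 → 2
t=18 start RM21 → 3
t=19 end RM20 → 2
t=20 end RM22 → 1
t=26 end RM21 → 0
Peak is 3, at t=14 (RM19, RM20, RM23).

3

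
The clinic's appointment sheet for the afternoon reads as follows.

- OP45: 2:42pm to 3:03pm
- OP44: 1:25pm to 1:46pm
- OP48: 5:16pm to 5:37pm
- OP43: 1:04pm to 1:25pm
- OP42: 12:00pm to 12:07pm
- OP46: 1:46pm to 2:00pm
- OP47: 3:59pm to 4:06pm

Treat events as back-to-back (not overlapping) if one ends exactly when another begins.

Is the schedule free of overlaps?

Sorted by start: OP42, OP43, OP44, OP46, OP45, OP47, OP48.
OP43 starts after OP42 ends, so OP42 has no further overlaps.
OP44 starts exactly when OP43 ends (back-to-back, no overlap), so OP43 has no further overlaps.
OP46 starts exactly when OP44 ends (back-to-back, no overlap), so OP44 has no further overlaps.
OP45 starts after OP46 ends, so OP46 has no further overlaps.
OP47 starts after OP45 ends, so OP45 has no further overlaps.
OP48 starts after OP47 ends.
Every pair is clear; the schedule has no overlaps.

Yes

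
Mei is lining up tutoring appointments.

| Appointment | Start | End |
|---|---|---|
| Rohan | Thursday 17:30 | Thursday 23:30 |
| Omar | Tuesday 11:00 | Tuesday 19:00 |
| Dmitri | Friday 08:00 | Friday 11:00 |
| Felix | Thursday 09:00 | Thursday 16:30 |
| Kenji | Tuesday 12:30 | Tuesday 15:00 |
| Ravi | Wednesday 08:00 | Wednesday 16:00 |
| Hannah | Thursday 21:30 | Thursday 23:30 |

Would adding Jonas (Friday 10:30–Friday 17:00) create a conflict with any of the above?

Yes — it overlaps Dmitri

Omar: ends Tuesday 19:00 at or before Jonas starts Friday 10:30 → clear.
Kenji: ends Tuesday 15:00 at or before Jonas starts Friday 10:30 → clear.
Ravi: ends Wednesday 16:00 at or before Jonas starts Friday 10:30 → clear.
Felix: ends Thursday 16:30 at or before Jonas starts Friday 10:30 → clear.
Rohan: ends Thursday 23:30 at or before Jonas starts Friday 10:30 → clear.
Hannah: ends Thursday 23:30 at or before Jonas starts Friday 10:30 → clear.
Dmitri: starts Friday 08:00 before Jonas ends Friday 17:00, and ends Friday 11:00 after Jonas starts Friday 10:30 → overlap.
Jonas overlaps Dmitri.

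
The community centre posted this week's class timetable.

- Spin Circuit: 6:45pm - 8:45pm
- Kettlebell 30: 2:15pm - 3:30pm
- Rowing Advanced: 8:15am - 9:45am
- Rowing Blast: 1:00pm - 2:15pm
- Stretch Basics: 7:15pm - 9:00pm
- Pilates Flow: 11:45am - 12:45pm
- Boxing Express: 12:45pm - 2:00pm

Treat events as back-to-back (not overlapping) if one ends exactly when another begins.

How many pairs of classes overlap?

Sorted by start: Rowing Advanced, Pilates Flow, Boxing Express, Rowing Blast, Kettlebell 30, Spin Circuit, Stretch Basics.
Pilates Flow starts after Rowing Advanced ends, so Rowing Advanced has no further overlaps.
Boxing Express starts exactly when Pilates Flow ends (back-to-back, no overlap), so Pilates Flow has no further overlaps.
Rowing Blast starts before Boxing Express ends → Boxing Express and Rowing Blast overlap.
Kettlebell 30 starts after Boxing Express ends, so Boxing Express has no further overlaps.
Kettlebell 30 starts exactly when Rowing Blast ends (back-to-back, no overlap), so Rowing Blast has no further overlaps.
Spin Circuit starts after Kettlebell 30 ends, so Kettlebell 30 has no further overlaps.
Stretch Basics starts before Spin Circuit ends → Spin Circuit and Stretch Basics overlap.
Overlapping pairs: Boxing Express & Rowing Blast, Spin Circuit & Stretch Basics — 2 in total.

2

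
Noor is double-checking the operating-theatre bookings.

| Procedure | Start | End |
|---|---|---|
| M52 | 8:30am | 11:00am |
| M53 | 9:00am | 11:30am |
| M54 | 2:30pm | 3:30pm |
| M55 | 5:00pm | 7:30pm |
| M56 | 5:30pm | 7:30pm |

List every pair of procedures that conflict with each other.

M52 & M53, M55 & M56

Sorted by start: M52, M53, M54, M55, M56.
M53 starts before M52 ends → M52 and M53 overlap.
M54 starts after M52 ends — done with M52.
M54 starts after M53 ends — done with M53.
M55 starts after M54 ends — done with M54.
M56 starts before M55 ends → M55 and M56 overlap.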